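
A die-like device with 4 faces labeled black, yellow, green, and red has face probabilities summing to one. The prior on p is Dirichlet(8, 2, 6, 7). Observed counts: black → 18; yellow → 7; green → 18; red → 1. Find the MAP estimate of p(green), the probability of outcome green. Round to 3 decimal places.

The posterior is Dirichlet(αᵢ + nᵢ) = Dirichlet(26, 9, 24, 8).
For a Dirichlet(a₁,…,a_K) with all aᵢ > 1, the mode has j-th component (aⱼ − 1)/(Σaᵢ − K).
Here Σaᵢ = 67 and K = 4, so p(green) = (24 − 1)/(67 − 4) = 23/63 ≈ 0.365.

MAP estimate of p(green) = 0.365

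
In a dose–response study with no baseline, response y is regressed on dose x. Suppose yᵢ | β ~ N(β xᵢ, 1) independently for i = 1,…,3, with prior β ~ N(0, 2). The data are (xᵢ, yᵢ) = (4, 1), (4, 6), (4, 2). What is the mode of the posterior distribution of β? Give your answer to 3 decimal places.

β̂_MAP = 0.742

log p(β | y) = −Σ(yᵢ − βxᵢ)²/(2·1) − β²/(2·2) + const.
Setting the derivative to zero: Σxᵢ(yᵢ − βxᵢ)/1 − β/2 = 0, so β = Σxᵢyᵢ / (Σxᵢ² + σ²/τ²).
Σxᵢyᵢ = 4·1 + 4·6 + 4·2 = 36; Σxᵢ² = 48; σ²/τ² = 0.5.
β̂_MAP = 36 / (48 + 0.5) = 36/48.5 ≈ 0.742.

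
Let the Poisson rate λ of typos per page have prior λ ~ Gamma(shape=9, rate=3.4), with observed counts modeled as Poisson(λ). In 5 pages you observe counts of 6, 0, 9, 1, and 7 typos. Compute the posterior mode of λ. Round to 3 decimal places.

Σxᵢ = 6+0+9+1+7 = 23, with n = 5.
Posterior ∝ λ^8e^(−3.4λ) · λ^23e^(−5λ) = λ^31e^(−8.4λ), i.e. Gamma(shape=32, rate=8.4).
The mode of a Gamma(a, b) with a ≥ 1 (shape–rate) is (a−1)/b = 31/8.4 ≈ 3.690.

λ̂_MAP = 3.690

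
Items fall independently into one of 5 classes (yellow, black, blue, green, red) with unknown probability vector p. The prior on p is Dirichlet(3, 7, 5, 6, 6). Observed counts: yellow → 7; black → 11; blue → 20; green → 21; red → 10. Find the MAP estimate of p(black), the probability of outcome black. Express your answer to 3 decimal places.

MAP estimate of p(black) = 0.187

The posterior is Dirichlet(αᵢ + nᵢ) = Dirichlet(10, 18, 25, 27, 16).
For a Dirichlet(a₁,…,a_K) with all aᵢ > 1, the mode has j-th component (aⱼ − 1)/(Σaᵢ − K).
Here Σaᵢ = 96 and K = 5, so p(black) = (18 − 1)/(96 − 5) = 17/91 ≈ 0.187.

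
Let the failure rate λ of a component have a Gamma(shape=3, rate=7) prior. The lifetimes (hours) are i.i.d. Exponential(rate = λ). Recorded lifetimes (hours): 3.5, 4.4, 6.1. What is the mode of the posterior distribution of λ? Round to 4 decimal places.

λ̂_MAP = 0.2381

The Exponential(rate=λ) likelihood is ∝ λ^n e^(−λΣtᵢ). Here n = 3 and Σtᵢ = 3.5 + 4.4 + 6.1 = 14.
Posterior ∝ λ^2e^(−7λ) · λ^3e^(−14λ) = λ^5e^(−21λ), i.e. Gamma(6, 21).
Mode = (a−1)/b = 5/21 ≈ 0.2381.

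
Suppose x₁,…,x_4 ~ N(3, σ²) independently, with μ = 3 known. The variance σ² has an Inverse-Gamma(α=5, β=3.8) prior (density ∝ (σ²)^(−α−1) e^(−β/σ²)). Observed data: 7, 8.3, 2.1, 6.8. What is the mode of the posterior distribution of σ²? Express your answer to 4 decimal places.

σ̂²_MAP = 4.1838

Sum of squared deviations about the known mean: SS = (7−3)² + (8.3−3)² + (2.1−3)² + (6.8−3)² = 59.34.
The Normal likelihood contributes (σ²)^(−n/2) exp(−SS/(2σ²)), so the posterior is Inverse-Gamma(α + n/2, β + SS/2) = Inverse-Gamma(7, 33.47).
The mode of Inverse-Gamma(a, b) is b/(a+1) = 33.47/8 ≈ 4.1838.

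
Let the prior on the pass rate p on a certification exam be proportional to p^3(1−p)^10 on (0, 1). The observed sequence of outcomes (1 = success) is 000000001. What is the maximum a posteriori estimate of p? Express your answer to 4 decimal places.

p̂_MAP = 0.1818

The prior density ∝ p^3(1−p)^10 is the kernel of Beta(4, 11).
Data: 1 success in 9 trials (from the sequence). The binomial likelihood contributes p(1−p)^8, so the posterior is Beta(4+1, 11+8) = Beta(5, 19).
For Beta(a, b) with a, b > 1 the mode is (a−1)/(a+b−2) = 4/22 ≈ 0.1818.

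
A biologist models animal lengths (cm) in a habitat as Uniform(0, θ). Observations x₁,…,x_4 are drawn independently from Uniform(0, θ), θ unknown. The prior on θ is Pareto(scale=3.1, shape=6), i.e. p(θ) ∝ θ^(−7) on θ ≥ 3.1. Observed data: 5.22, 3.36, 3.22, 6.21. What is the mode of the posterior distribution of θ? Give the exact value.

θ̂_MAP = 6.21

The Uniform(0, θ) likelihood is θ^(−n) for θ ≥ max(xᵢ), zero otherwise. Here max(xᵢ) = 6.21.
Posterior ∝ θ^(−7) · θ^(−4) = θ^(−11) on θ ≥ max(3.1, 6.21) = 6.21.
This density is strictly decreasing in θ, so the posterior mode lies at the lower boundary of the support.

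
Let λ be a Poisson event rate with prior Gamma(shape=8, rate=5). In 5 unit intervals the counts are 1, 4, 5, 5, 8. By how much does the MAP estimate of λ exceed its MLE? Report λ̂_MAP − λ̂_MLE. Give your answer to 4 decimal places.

MAP − MLE = -1.6000

Σxᵢ = 23. Posterior is Gamma(31, 10); MAP = (31−1)/10 = 30/10 ≈ 3.00000.
MLE = x̄ = 23/5 ≈ 4.60000.
Difference = 30/10 − 23/5 = -8/5 ≈ -1.6000.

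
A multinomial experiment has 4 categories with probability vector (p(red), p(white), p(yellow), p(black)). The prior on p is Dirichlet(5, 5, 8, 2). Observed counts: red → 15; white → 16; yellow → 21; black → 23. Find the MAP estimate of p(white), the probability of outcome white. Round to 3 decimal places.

The posterior is Dirichlet(αᵢ + nᵢ) = Dirichlet(20, 21, 29, 25).
For a Dirichlet(a₁,…,a_K) with all aᵢ > 1, the mode has j-th component (aⱼ − 1)/(Σaᵢ − K).
Here Σaᵢ = 95 and K = 4, so p(white) = (21 − 1)/(95 − 4) = 20/91 ≈ 0.220.

MAP estimate of p(white) = 0.220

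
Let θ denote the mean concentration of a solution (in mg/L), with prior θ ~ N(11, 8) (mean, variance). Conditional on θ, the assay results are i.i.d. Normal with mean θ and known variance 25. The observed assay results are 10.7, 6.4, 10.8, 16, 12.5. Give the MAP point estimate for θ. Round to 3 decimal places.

θ̂_MAP = 11.172

n = 5; x̄ = (10.7 + 6.4 + 10.8 + 16 + 12.5)/5 = 56.4/5 = 11.28.
For a Normal prior and Normal likelihood with known variance, the posterior is Normal; its mode equals its mean, the precision-weighted average.
Prior precision 1/σ₀² = 1/8 = 0.125; data precision n/σ² = 5/25 = 0.2.
θ̂ = (0.125·11 + 0.2·11.28) / (0.125 + 0.2) = 3.631/0.325 = 3631/325 ≈ 11.172.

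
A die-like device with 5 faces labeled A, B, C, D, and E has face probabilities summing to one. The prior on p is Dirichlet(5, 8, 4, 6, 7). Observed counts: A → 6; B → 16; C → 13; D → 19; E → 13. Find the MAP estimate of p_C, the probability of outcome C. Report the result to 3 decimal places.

MAP estimate of p_C = 0.174

The posterior is Dirichlet(αᵢ + nᵢ) = Dirichlet(11, 24, 17, 25, 20).
For a Dirichlet(a₁,…,a_K) with all aᵢ > 1, the mode has j-th component (aⱼ − 1)/(Σaᵢ − K).
Here Σaᵢ = 97 and K = 5, so p_C = (17 − 1)/(97 − 5) = 16/92 ≈ 0.174.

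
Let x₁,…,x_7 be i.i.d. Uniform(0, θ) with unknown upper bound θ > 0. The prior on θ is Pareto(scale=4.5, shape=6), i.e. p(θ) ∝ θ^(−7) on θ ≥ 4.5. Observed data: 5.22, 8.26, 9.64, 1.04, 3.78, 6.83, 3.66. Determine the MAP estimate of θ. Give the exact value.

θ̂_MAP = 9.64

The Uniform(0, θ) likelihood is θ^(−n) for θ ≥ max(xᵢ), zero otherwise. Here max(xᵢ) = 9.64.
Posterior ∝ θ^(−7) · θ^(−7) = θ^(−14) on θ ≥ max(4.5, 9.64) = 9.64.
This density is strictly decreasing in θ, so the posterior mode lies at the lower boundary of the support.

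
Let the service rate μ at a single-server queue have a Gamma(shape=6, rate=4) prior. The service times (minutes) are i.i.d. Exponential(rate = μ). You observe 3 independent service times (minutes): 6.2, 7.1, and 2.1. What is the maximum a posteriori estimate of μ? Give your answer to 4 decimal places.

The Exponential(rate=μ) likelihood is ∝ μ^n e^(−μΣtᵢ). Here n = 3 and Σtᵢ = 6.2 + 7.1 + 2.1 = 15.4.
Posterior ∝ μ^5e^(−4μ) · μ^3e^(−15.4μ) = μ^8e^(−19.4μ), i.e. Gamma(9, 19.4).
Mode = (a−1)/b = 8/19.4 ≈ 0.4124.

μ̂_MAP = 0.4124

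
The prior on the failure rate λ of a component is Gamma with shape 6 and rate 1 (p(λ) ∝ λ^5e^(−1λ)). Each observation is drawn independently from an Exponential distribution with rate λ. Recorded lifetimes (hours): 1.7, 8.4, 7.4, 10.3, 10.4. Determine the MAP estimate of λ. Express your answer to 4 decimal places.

λ̂_MAP = 0.2551

The Exponential(rate=λ) likelihood is ∝ λ^n e^(−λΣtᵢ). Here n = 5 and Σtᵢ = 1.7 + 8.4 + 7.4 + 10.3 + 10.4 = 38.2.
Posterior ∝ λ^5e^(−1λ) · λ^5e^(−38.2λ) = λ^10e^(−39.2λ), i.e. Gamma(11, 39.2).
Mode = (a−1)/b = 10/39.2 ≈ 0.2551.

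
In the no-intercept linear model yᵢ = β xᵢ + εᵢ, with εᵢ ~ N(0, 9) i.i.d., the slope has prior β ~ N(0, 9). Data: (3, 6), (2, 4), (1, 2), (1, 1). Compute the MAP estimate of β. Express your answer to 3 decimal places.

log p(β | y) = −Σ(yᵢ − βxᵢ)²/(2·9) − β²/(2·9) + const.
Setting the derivative to zero: Σxᵢ(yᵢ − βxᵢ)/9 − β/9 = 0, so β = Σxᵢyᵢ / (Σxᵢ² + σ²/τ²).
Σxᵢyᵢ = 3·6 + 2·4 + 1·2 + 1·1 = 29; Σxᵢ² = 15; σ²/τ² = 1.
β̂_MAP = 29 / (15 + 1) = 29/16 ≈ 1.813.

β̂_MAP = 1.813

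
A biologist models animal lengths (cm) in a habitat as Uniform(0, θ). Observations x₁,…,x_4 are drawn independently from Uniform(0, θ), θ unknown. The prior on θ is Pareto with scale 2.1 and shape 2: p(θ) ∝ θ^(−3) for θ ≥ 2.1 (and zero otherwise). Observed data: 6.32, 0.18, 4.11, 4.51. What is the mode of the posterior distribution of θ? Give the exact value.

θ̂_MAP = 6.32

The Uniform(0, θ) likelihood is θ^(−n) for θ ≥ max(xᵢ), zero otherwise. Here max(xᵢ) = 6.32.
Posterior ∝ θ^(−3) · θ^(−4) = θ^(−7) on θ ≥ max(2.1, 6.32) = 6.32.
This density is strictly decreasing in θ, so the posterior mode lies at the lower boundary of the support.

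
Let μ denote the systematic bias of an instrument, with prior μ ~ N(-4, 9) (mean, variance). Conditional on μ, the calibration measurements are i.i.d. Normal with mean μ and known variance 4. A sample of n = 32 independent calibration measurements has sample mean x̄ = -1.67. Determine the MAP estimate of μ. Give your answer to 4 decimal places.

n = 32, x̄ = -1.67.
For a Normal prior and Normal likelihood with known variance, the posterior is Normal; its mode equals its mean, the precision-weighted average.
Prior precision 1/σ₀² = 1/9; data precision n/σ² = 32/4 = 8.
μ̂ = ((1/9)·(-4) + 8·(-1.67)) / (1/9 + 8) = (-3106/225)/(73/9) = -3106/1825 ≈ -1.7019.

μ̂_MAP = -1.7019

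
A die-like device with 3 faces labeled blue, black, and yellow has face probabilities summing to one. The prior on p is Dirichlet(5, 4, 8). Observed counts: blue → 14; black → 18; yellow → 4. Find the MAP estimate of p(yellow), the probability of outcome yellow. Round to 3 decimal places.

MAP estimate of p(yellow) = 0.220

The posterior is Dirichlet(αᵢ + nᵢ) = Dirichlet(19, 22, 12).
For a Dirichlet(a₁,…,a_K) with all aᵢ > 1, the mode has j-th component (aⱼ − 1)/(Σaᵢ − K).
Here Σaᵢ = 53 and K = 3, so p(yellow) = (12 − 1)/(53 − 3) = 11/50 ≈ 0.220.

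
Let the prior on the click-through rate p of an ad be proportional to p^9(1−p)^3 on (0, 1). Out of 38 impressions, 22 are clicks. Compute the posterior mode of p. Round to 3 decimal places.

p̂_MAP = 0.620

The prior density ∝ p^9(1−p)^3 is the kernel of Beta(10, 4).
Data: 22 successes in 38 trials. The binomial likelihood contributes p^22(1−p)^16, so the posterior is Beta(10+22, 4+16) = Beta(32, 20).
For Beta(a, b) with a, b > 1 the mode is (a−1)/(a+b−2) = 31/50 ≈ 0.620.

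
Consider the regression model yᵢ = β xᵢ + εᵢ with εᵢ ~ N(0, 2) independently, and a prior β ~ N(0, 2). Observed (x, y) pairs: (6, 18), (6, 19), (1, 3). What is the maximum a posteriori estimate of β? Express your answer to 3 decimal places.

β̂_MAP = 3.041

log p(β | y) = −Σ(yᵢ − βxᵢ)²/(2·2) − β²/(2·2) + const.
Setting the derivative to zero: Σxᵢ(yᵢ − βxᵢ)/2 − β/2 = 0, so β = Σxᵢyᵢ / (Σxᵢ² + σ²/τ²).
Σxᵢyᵢ = 6·18 + 6·19 + 1·3 = 225; Σxᵢ² = 73; σ²/τ² = 1.
β̂_MAP = 225 / (73 + 1) = 225/74 ≈ 3.041.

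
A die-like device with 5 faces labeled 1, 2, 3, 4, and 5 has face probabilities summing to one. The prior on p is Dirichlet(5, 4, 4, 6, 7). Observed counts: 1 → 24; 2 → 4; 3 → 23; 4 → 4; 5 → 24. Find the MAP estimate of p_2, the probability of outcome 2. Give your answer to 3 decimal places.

MAP estimate: 0.070

The posterior is Dirichlet(αᵢ + nᵢ) = Dirichlet(29, 8, 27, 10, 31).
For a Dirichlet(a₁,…,a_K) with all aᵢ > 1, the mode has j-th component (aⱼ − 1)/(Σaᵢ − K).
Here Σaᵢ = 105 and K = 5, so p_2 = (8 − 1)/(105 − 5) = 7/100 ≈ 0.070.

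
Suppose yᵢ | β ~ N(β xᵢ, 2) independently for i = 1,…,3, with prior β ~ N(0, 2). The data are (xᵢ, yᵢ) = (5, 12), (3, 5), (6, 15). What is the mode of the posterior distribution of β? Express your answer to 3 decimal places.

β̂_MAP = 2.324

log p(β | y) = −Σ(yᵢ − βxᵢ)²/(2·2) − β²/(2·2) + const.
Setting the derivative to zero: Σxᵢ(yᵢ − βxᵢ)/2 − β/2 = 0, so β = Σxᵢyᵢ / (Σxᵢ² + σ²/τ²).
Σxᵢyᵢ = 5·12 + 3·5 + 6·15 = 165; Σxᵢ² = 70; σ²/τ² = 1.
β̂_MAP = 165 / (70 + 1) = 165/71 ≈ 2.324.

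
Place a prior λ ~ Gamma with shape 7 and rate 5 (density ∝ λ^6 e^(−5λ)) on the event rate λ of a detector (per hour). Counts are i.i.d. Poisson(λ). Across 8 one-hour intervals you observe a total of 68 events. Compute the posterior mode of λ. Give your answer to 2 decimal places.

Σxᵢ = 68, n = 8.
Posterior ∝ λ^6e^(−5λ) · λ^68e^(−8λ) = λ^74e^(−13λ), i.e. Gamma(shape=75, rate=13).
The mode of a Gamma(a, b) with a ≥ 1 (shape–rate) is (a−1)/b = 74/13 ≈ 5.69.

λ̂_MAP = 5.69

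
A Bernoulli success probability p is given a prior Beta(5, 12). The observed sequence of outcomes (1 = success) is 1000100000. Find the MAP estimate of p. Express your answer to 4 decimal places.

p̂_MAP = 0.2400

Prior: Beta(5, 12).
Data: 2 successes in 10 trials (from the sequence). The binomial likelihood contributes p^2(1−p)^8, so the posterior is Beta(5+2, 12+8) = Beta(7, 20).
For Beta(a, b) with a, b > 1 the mode is (a−1)/(a+b−2) = 6/25 ≈ 0.2400.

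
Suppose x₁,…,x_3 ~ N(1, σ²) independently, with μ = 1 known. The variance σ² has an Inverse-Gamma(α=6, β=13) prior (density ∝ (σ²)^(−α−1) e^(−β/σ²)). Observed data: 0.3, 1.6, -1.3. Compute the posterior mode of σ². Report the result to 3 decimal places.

Sum of squared deviations about the known mean: SS = (0.3−1)² + (1.6−1)² + (-1.3−1)² = 6.14.
The Normal likelihood contributes (σ²)^(−n/2) exp(−SS/(2σ²)), so the posterior is Inverse-Gamma(α + n/2, β + SS/2) = Inverse-Gamma(7.5, 16.07).
The mode of Inverse-Gamma(a, b) is b/(a+1) = 16.07/8.5 ≈ 1.891.

σ̂²_MAP = 1.891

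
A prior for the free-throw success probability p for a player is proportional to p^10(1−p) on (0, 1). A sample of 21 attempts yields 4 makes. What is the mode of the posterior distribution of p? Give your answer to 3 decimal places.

p̂_MAP = 0.438

The prior density ∝ p^10(1−p)^1 is the kernel of Beta(11, 2).
Data: 4 successes in 21 trials. The binomial likelihood contributes p^4(1−p)^17, so the posterior is Beta(11+4, 2+17) = Beta(15, 19).
For Beta(a, b) with a, b > 1 the mode is (a−1)/(a+b−2) = 14/32 ≈ 0.438.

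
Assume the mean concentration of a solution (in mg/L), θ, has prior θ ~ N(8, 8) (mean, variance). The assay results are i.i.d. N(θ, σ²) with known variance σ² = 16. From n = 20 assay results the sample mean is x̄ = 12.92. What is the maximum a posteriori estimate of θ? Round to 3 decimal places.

θ̂_MAP = 12.473

n = 20, x̄ = 12.92.
For a Normal prior and Normal likelihood with known variance, the posterior is Normal; its mode equals its mean, the precision-weighted average.
Prior precision 1/σ₀² = 1/8 = 0.125; data precision n/σ² = 20/16 = 1.25.
θ̂ = (0.125·8 + 1.25·12.92) / (0.125 + 1.25) = 17.15/1.375 = 686/55 ≈ 12.473.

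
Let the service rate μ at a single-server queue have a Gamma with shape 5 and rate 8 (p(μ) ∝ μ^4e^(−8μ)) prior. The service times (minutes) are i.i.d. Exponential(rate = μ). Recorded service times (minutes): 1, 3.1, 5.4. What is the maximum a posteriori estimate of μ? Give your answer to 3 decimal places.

μ̂_MAP = 0.400

The Exponential(rate=μ) likelihood is ∝ μ^n e^(−μΣtᵢ). Here n = 3 and Σtᵢ = 1 + 3.1 + 5.4 = 9.5.
Posterior ∝ μ^4e^(−8μ) · μ^3e^(−9.5μ) = μ^7e^(−17.5μ), i.e. Gamma(8, 17.5).
Mode = (a−1)/b = 7/17.5 ≈ 0.400.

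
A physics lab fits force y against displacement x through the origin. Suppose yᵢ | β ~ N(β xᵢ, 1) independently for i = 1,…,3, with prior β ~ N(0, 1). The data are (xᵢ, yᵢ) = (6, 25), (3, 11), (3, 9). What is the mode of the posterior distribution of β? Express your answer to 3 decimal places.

β̂_MAP = 3.818

log p(β | y) = −Σ(yᵢ − βxᵢ)²/(2·1) − β²/(2·1) + const.
Setting the derivative to zero: Σxᵢ(yᵢ − βxᵢ)/1 − β/1 = 0, so β = Σxᵢyᵢ / (Σxᵢ² + σ²/τ²).
Σxᵢyᵢ = 6·25 + 3·11 + 3·9 = 210; Σxᵢ² = 54; σ²/τ² = 1.
β̂_MAP = 210 / (54 + 1) = 210/55 ≈ 3.818.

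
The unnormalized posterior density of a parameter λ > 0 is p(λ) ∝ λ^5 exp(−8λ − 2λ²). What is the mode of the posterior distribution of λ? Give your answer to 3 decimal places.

ℓ'(λ) = 5/λ − 8 − 4λ. Setting this to zero and multiplying by λ: 4λ² + 8λ − 5 = 0.
λ = (−8 + √(8² + 4·4·5)) / (2·4) = (−8 + √144) / 8 = (−8 + 12)/8 = 1/2.
ℓ''(λ) = −5/λ² − 4 < 0, confirming a maximum.

λ̂_MAP = 0.500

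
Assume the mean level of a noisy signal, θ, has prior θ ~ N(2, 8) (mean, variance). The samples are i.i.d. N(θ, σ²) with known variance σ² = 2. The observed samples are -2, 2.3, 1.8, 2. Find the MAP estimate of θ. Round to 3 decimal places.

n = 4; x̄ = ((-2) + 2.3 + 1.8 + 2)/4 = 4.1/4 = 1.025.
For a Normal prior and Normal likelihood with known variance, the posterior is Normal; its mode equals its mean, the precision-weighted average.
Prior precision 1/σ₀² = 1/8 = 0.125; data precision n/σ² = 4/2 = 2.
θ̂ = (0.125·2 + 2·1.025) / (0.125 + 2) = 2.3/2.125 = 92/85 ≈ 1.082.

θ̂_MAP = 1.082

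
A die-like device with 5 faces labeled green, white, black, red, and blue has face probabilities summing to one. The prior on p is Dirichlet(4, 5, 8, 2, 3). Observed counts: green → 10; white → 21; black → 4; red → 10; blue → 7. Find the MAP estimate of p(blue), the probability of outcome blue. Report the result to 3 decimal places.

The posterior is Dirichlet(αᵢ + nᵢ) = Dirichlet(14, 26, 12, 12, 10).
For a Dirichlet(a₁,…,a_K) with all aᵢ > 1, the mode has j-th component (aⱼ − 1)/(Σaᵢ − K).
Here Σaᵢ = 74 and K = 5, so p(blue) = (10 − 1)/(74 − 5) = 9/69 ≈ 0.130.

MAP estimate of p(blue) = 0.130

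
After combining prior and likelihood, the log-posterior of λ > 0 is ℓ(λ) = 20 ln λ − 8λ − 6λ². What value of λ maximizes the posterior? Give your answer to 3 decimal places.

ℓ'(λ) = 20/λ − 8 − 12λ. Setting this to zero and multiplying by λ: 12λ² + 8λ − 20 = 0.
λ = (−8 + √(8² + 4·12·20)) / (2·12) = (−8 + √1024) / 24 = (−8 + 32)/24 = 1.
ℓ''(λ) = −20/λ² − 12 < 0, confirming a maximum.

λ̂_MAP = 1.000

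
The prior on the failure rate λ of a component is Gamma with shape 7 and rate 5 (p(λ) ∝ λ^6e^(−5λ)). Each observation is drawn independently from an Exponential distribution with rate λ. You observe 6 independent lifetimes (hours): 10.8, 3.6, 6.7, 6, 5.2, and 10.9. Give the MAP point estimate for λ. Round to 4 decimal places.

λ̂_MAP = 0.2490

The Exponential(rate=λ) likelihood is ∝ λ^n e^(−λΣtᵢ). Here n = 6 and Σtᵢ = 10.8 + 3.6 + 6.7 + 6 + 5.2 + 10.9 = 43.2.
Posterior ∝ λ^6e^(−5λ) · λ^6e^(−43.2λ) = λ^12e^(−48.2λ), i.e. Gamma(13, 48.2).
Mode = (a−1)/b = 12/48.2 ≈ 0.2490.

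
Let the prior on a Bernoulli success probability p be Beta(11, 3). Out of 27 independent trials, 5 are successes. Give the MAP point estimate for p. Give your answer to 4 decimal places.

Prior: Beta(11, 3).
Data: 5 successes in 27 trials. The binomial likelihood contributes p^5(1−p)^22, so the posterior is Beta(11+5, 3+22) = Beta(16, 25).
For Beta(a, b) with a, b > 1 the mode is (a−1)/(a+b−2) = 15/39 ≈ 0.3846.

p̂_MAP = 0.3846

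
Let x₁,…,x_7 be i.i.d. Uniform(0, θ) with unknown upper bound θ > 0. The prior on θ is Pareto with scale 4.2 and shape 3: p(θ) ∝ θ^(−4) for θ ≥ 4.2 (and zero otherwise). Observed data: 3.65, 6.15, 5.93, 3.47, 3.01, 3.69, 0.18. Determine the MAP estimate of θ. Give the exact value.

θ̂_MAP = 6.15

The Uniform(0, θ) likelihood is θ^(−n) for θ ≥ max(xᵢ), zero otherwise. Here max(xᵢ) = 6.15.
Posterior ∝ θ^(−4) · θ^(−7) = θ^(−11) on θ ≥ max(4.2, 6.15) = 6.15.
This density is strictly decreasing in θ, so the posterior mode lies at the lower boundary of the support.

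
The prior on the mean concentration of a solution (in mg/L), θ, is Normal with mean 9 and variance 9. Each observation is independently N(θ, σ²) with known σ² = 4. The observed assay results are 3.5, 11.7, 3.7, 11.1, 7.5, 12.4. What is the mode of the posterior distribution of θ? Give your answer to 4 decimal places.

n = 6; x̄ = (3.5 + 11.7 + 3.7 + 11.1 + 7.5 + 12.4)/6 = 49.9/6 = 499/60 ≈ 8.3167.
For a Normal prior and Normal likelihood with known variance, the posterior is Normal; its mode equals its mean, the precision-weighted average.
Prior precision 1/σ₀² = 1/9; data precision n/σ² = 6/4 = 1.5.
θ̂ = ((1/9)·9 + 1.5·(499/60)) / (1/9 + 1.5) = 13.475/(29/18) = 4851/580 ≈ 8.3638.

θ̂_MAP = 8.3638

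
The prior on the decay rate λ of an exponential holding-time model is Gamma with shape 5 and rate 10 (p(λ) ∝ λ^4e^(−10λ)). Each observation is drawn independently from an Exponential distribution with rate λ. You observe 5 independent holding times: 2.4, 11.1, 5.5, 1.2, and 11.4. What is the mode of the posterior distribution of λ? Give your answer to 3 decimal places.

λ̂_MAP = 0.216

The Exponential(rate=λ) likelihood is ∝ λ^n e^(−λΣtᵢ). Here n = 5 and Σtᵢ = 2.4 + 11.1 + 5.5 + 1.2 + 11.4 = 31.6.
Posterior ∝ λ^4e^(−10λ) · λ^5e^(−31.6λ) = λ^9e^(−41.6λ), i.e. Gamma(10, 41.6).
Mode = (a−1)/b = 9/41.6 ≈ 0.216.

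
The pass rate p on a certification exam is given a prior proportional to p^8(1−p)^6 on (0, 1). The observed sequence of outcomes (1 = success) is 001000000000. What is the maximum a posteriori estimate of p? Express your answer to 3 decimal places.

The prior density ∝ p^8(1−p)^6 is the kernel of Beta(9, 7).
Data: 1 success in 12 trials (from the sequence). The binomial likelihood contributes p(1−p)^11, so the posterior is Beta(9+1, 7+11) = Beta(10, 18).
For Beta(a, b) with a, b > 1 the mode is (a−1)/(a+b−2) = 9/26 ≈ 0.346.

p̂_MAP = 0.346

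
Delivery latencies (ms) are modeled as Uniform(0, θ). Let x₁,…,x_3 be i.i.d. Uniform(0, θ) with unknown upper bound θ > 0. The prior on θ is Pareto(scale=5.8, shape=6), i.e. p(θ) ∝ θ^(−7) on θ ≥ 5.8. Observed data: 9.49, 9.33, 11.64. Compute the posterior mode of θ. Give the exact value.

θ̂_MAP = 11.64

The Uniform(0, θ) likelihood is θ^(−n) for θ ≥ max(xᵢ), zero otherwise. Here max(xᵢ) = 11.64.
Posterior ∝ θ^(−7) · θ^(−3) = θ^(−10) on θ ≥ max(5.8, 11.64) = 11.64.
This density is strictly decreasing in θ, so the posterior mode lies at the lower boundary of the support.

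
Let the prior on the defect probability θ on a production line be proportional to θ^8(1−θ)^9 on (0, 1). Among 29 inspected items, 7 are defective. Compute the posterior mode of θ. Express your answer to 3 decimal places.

The prior density ∝ θ^8(1−θ)^9 is the kernel of Beta(9, 10).
Data: 7 successes in 29 trials. The binomial likelihood contributes θ^7(1−θ)^22, so the posterior is Beta(9+7, 10+22) = Beta(16, 32).
For Beta(a, b) with a, b > 1 the mode is (a−1)/(a+b−2) = 15/46 ≈ 0.326.

θ̂_MAP = 0.326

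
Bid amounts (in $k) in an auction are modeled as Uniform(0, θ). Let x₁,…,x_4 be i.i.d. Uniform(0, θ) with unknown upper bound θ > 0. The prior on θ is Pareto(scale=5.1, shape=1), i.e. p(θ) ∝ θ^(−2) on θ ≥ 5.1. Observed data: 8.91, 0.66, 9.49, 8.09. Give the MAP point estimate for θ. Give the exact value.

θ̂_MAP = 9.49

The Uniform(0, θ) likelihood is θ^(−n) for θ ≥ max(xᵢ), zero otherwise. Here max(xᵢ) = 9.49.
Posterior ∝ θ^(−2) · θ^(−4) = θ^(−6) on θ ≥ max(5.1, 9.49) = 9.49.
This density is strictly decreasing in θ, so the posterior mode lies at the lower boundary of the support.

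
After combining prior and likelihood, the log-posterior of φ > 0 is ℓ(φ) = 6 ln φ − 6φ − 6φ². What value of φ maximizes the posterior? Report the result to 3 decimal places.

ℓ'(φ) = 6/φ − 6 − 12φ. Setting this to zero and multiplying by φ: 12φ² + 6φ − 6 = 0.
φ = (−6 + √(6² + 4·12·6)) / (2·12) = (−6 + √324) / 24 = (−6 + 18)/24 = 1/2.
ℓ''(φ) = −6/φ² − 12 < 0, confirming a maximum.

φ̂_MAP = 0.500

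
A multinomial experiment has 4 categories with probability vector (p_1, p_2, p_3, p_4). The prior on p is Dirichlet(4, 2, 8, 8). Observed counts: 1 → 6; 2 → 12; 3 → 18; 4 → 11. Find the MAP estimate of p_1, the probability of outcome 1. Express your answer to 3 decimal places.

The posterior is Dirichlet(αᵢ + nᵢ) = Dirichlet(10, 14, 26, 19).
For a Dirichlet(a₁,…,a_K) with all aᵢ > 1, the mode has j-th component (aⱼ − 1)/(Σaᵢ − K).
Here Σaᵢ = 69 and K = 4, so p_1 = (10 − 1)/(69 − 4) = 9/65 ≈ 0.138.

MAP estimate: 0.138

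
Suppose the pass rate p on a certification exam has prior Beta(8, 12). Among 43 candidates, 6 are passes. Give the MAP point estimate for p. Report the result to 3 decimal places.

p̂_MAP = 0.213

Prior: Beta(8, 12).
Data: 6 successes in 43 trials. The binomial likelihood contributes p^6(1−p)^37, so the posterior is Beta(8+6, 12+37) = Beta(14, 49).
For Beta(a, b) with a, b > 1 the mode is (a−1)/(a+b−2) = 13/61 ≈ 0.213.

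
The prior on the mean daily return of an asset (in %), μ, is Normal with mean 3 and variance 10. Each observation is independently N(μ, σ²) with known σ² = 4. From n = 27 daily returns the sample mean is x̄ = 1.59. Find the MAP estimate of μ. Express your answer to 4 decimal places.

μ̂_MAP = 1.6106

n = 27, x̄ = 1.59.
For a Normal prior and Normal likelihood with known variance, the posterior is Normal; its mode equals its mean, the precision-weighted average.
Prior precision 1/σ₀² = 1/10 = 0.1; data precision n/σ² = 27/4 = 6.75.
μ̂ = (0.1·3 + 6.75·1.59) / (0.1 + 6.75) = 11.0325/6.85 = 4413/2740 ≈ 1.6106.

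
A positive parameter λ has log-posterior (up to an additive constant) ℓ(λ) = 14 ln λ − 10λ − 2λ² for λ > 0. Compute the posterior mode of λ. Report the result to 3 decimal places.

ℓ'(λ) = 14/λ − 10 − 4λ. Setting this to zero and multiplying by λ: 4λ² + 10λ − 14 = 0.
λ = (−10 + √(10² + 4·4·14)) / (2·4) = (−10 + √324) / 8 = (−10 + 18)/8 = 1.
ℓ''(λ) = −14/λ² − 4 < 0, confirming a maximum.

λ̂_MAP = 1.000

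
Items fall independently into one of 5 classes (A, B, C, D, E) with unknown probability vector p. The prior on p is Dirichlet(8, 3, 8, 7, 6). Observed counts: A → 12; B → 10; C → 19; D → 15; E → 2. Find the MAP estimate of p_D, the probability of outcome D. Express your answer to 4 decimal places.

MAP estimate of p_D = 0.2471

The posterior is Dirichlet(αᵢ + nᵢ) = Dirichlet(20, 13, 27, 22, 8).
For a Dirichlet(a₁,…,a_K) with all aᵢ > 1, the mode has j-th component (aⱼ − 1)/(Σaᵢ − K).
Here Σaᵢ = 90 and K = 5, so p_D = (22 − 1)/(90 − 5) = 21/85 ≈ 0.2471.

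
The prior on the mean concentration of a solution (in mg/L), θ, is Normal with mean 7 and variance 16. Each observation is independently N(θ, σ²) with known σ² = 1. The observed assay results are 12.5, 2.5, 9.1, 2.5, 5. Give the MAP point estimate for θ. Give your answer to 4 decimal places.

θ̂_MAP = 6.3284

n = 5; x̄ = (12.5 + 2.5 + 9.1 + 2.5 + 5)/5 = 31.6/5 = 6.32.
For a Normal prior and Normal likelihood with known variance, the posterior is Normal; its mode equals its mean, the precision-weighted average.
Prior precision 1/σ₀² = 1/16 = 0.0625; data precision n/σ² = 5/1 = 5.
θ̂ = (0.0625·7 + 5·6.32) / (0.0625 + 5) = 32.0375/5.0625 = 2563/405 ≈ 6.3284.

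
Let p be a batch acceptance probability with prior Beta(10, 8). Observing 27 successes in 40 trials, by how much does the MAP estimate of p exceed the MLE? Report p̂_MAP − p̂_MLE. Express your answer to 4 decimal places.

MAP − MLE = -0.0321

Posterior is Beta(37, 21); MAP = (37−1)/(58−2) = 36/56 ≈ 0.64286.
MLE ignores the prior: p̂_MLE = k/n = 27/40 ≈ 0.67500.
Difference = 36/56 − 27/40 = -9/280 ≈ -0.0321.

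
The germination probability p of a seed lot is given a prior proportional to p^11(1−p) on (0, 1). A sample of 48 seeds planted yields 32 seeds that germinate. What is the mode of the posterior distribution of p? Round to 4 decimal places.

The prior density ∝ p^11(1−p)^1 is the kernel of Beta(12, 2).
Data: 32 successes in 48 trials. The binomial likelihood contributes p^32(1−p)^16, so the posterior is Beta(12+32, 2+16) = Beta(44, 18).
For Beta(a, b) with a, b > 1 the mode is (a−1)/(a+b−2) = 43/60 ≈ 0.7167.

p̂_MAP = 0.7167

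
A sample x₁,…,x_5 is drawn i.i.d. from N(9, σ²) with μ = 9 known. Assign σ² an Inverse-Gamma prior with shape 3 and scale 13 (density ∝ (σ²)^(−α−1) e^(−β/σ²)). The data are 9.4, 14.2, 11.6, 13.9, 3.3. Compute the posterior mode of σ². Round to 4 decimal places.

Sum of squared deviations about the known mean: SS = (9.4−9)² + (14.2−9)² + (11.6−9)² + (13.9−9)² + (3.3−9)² = 90.46.
The Normal likelihood contributes (σ²)^(−n/2) exp(−SS/(2σ²)), so the posterior is Inverse-Gamma(α + n/2, β + SS/2) = Inverse-Gamma(5.5, 58.23).
The mode of Inverse-Gamma(a, b) is b/(a+1) = 58.23/6.5 ≈ 8.9585.

σ̂²_MAP = 8.9585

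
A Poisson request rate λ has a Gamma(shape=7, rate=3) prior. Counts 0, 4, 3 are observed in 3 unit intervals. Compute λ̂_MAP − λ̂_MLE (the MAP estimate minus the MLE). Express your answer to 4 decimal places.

Σxᵢ = 7. Posterior is Gamma(14, 6); MAP = (14−1)/6 = 13/6 ≈ 2.16667.
MLE = x̄ = 7/3 ≈ 2.33333.
Difference = 13/6 − 7/3 = -1/6 ≈ -0.1667.

MAP − MLE = -0.1667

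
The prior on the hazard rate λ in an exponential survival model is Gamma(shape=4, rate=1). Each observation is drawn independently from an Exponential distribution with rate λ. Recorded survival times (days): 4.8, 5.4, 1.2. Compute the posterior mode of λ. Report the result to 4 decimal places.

The Exponential(rate=λ) likelihood is ∝ λ^n e^(−λΣtᵢ). Here n = 3 and Σtᵢ = 4.8 + 5.4 + 1.2 = 11.4.
Posterior ∝ λ^3e^(−1λ) · λ^3e^(−11.4λ) = λ^6e^(−12.4λ), i.e. Gamma(7, 12.4).
Mode = (a−1)/b = 6/12.4 ≈ 0.4839.

λ̂_MAP = 0.4839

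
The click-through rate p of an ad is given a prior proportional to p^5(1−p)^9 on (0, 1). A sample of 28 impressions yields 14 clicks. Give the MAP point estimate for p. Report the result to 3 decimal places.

The prior density ∝ p^5(1−p)^9 is the kernel of Beta(6, 10).
Data: 14 successes in 28 trials. The binomial likelihood contributes p^14(1−p)^14, so the posterior is Beta(6+14, 10+14) = Beta(20, 24).
For Beta(a, b) with a, b > 1 the mode is (a−1)/(a+b−2) = 19/42 ≈ 0.452.

p̂_MAP = 0.452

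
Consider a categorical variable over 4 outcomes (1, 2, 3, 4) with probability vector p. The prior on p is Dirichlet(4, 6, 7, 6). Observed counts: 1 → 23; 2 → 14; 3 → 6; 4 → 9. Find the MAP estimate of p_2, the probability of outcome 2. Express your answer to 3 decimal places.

MAP estimate: 0.268

The posterior is Dirichlet(αᵢ + nᵢ) = Dirichlet(27, 20, 13, 15).
For a Dirichlet(a₁,…,a_K) with all aᵢ > 1, the mode has j-th component (aⱼ − 1)/(Σaᵢ − K).
Here Σaᵢ = 75 and K = 4, so p_2 = (20 − 1)/(75 − 4) = 19/71 ≈ 0.268.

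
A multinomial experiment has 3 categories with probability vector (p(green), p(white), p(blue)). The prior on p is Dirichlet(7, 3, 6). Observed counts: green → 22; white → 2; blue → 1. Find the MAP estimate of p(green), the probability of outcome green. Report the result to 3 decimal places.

The posterior is Dirichlet(αᵢ + nᵢ) = Dirichlet(29, 5, 7).
For a Dirichlet(a₁,…,a_K) with all aᵢ > 1, the mode has j-th component (aⱼ − 1)/(Σaᵢ − K).
Here Σaᵢ = 41 and K = 3, so p(green) = (29 − 1)/(41 − 3) = 28/38 ≈ 0.737.

MAP estimate of p(green) = 0.737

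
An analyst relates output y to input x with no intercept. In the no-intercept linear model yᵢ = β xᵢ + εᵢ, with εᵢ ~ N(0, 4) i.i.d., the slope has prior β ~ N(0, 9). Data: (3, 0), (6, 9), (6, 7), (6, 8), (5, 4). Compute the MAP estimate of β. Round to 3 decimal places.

β̂_MAP = 1.151

log p(β | y) = −Σ(yᵢ − βxᵢ)²/(2·4) − β²/(2·9) + const.
Setting the derivative to zero: Σxᵢ(yᵢ − βxᵢ)/4 − β/9 = 0, so β = Σxᵢyᵢ / (Σxᵢ² + σ²/τ²).
Σxᵢyᵢ = 3·0 + 6·9 + 6·7 + 6·8 + 5·4 = 164; Σxᵢ² = 142; σ²/τ² = 4/9.
β̂_MAP = 164 / (142 + 4/9) = 164/(1282/9) = 738/641 ≈ 1.151.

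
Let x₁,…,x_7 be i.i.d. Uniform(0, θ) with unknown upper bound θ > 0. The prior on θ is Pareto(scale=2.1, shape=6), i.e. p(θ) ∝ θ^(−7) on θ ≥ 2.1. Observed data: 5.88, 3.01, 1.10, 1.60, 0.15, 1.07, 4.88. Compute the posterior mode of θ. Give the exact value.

θ̂_MAP = 5.88

The Uniform(0, θ) likelihood is θ^(−n) for θ ≥ max(xᵢ), zero otherwise. Here max(xᵢ) = 5.88.
Posterior ∝ θ^(−7) · θ^(−7) = θ^(−14) on θ ≥ max(2.1, 5.88) = 5.88.
This density is strictly decreasing in θ, so the posterior mode lies at the lower boundary of the support.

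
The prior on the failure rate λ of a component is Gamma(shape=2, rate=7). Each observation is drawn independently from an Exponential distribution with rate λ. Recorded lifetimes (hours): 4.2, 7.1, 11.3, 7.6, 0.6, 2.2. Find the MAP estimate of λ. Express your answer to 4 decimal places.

The Exponential(rate=λ) likelihood is ∝ λ^n e^(−λΣtᵢ). Here n = 6 and Σtᵢ = 4.2 + 7.1 + 11.3 + 7.6 + 0.6 + 2.2 = 33.
Posterior ∝ λe^(−7λ) · λ^6e^(−33λ) = λ^7e^(−40λ), i.e. Gamma(8, 40).
Mode = (a−1)/b = 7/40 ≈ 0.1750.

λ̂_MAP = 0.1750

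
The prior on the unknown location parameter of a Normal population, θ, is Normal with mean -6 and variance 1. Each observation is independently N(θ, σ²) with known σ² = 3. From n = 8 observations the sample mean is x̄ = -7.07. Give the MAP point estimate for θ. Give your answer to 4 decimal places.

θ̂_MAP = -6.7782

n = 8, x̄ = -7.07.
For a Normal prior and Normal likelihood with known variance, the posterior is Normal; its mode equals its mean, the precision-weighted average.
Prior precision 1/σ₀² = 1/1 = 1; data precision n/σ² = 8/3.
θ̂ = (1·(-6) + (8/3)·(-7.07)) / (1 + 8/3) = (-1864/75)/(11/3) = -1864/275 ≈ -6.7782.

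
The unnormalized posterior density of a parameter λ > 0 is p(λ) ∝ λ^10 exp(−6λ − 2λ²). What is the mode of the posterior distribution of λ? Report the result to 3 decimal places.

ℓ'(λ) = 10/λ − 6 − 4λ. Setting this to zero and multiplying by λ: 4λ² + 6λ − 10 = 0.
λ = (−6 + √(6² + 4·4·10)) / (2·4) = (−6 + √196) / 8 = (−6 + 14)/8 = 1.
ℓ''(λ) = −10/λ² − 4 < 0, confirming a maximum.

λ̂_MAP = 1.000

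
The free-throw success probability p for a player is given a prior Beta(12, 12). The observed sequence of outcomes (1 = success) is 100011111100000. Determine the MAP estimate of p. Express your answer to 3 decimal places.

p̂_MAP = 0.486

Prior: Beta(12, 12).
Data: 7 successes in 15 trials (from the sequence). The binomial likelihood contributes p^7(1−p)^8, so the posterior is Beta(12+7, 12+8) = Beta(19, 20).
For Beta(a, b) with a, b > 1 the mode is (a−1)/(a+b−2) = 18/37 ≈ 0.486.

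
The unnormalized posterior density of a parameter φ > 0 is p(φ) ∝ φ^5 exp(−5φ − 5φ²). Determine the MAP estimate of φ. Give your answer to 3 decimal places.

φ̂_MAP = 0.500

ℓ'(φ) = 5/φ − 5 − 10φ. Setting this to zero and multiplying by φ: 10φ² + 5φ − 5 = 0.
φ = (−5 + √(5² + 4·10·5)) / (2·10) = (−5 + √225) / 20 = (−5 + 15)/20 = 1/2.
ℓ''(φ) = −5/φ² − 10 < 0, confirming a maximum.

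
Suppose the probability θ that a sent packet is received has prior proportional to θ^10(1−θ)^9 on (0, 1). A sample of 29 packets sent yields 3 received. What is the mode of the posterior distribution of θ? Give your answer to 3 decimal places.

θ̂_MAP = 0.271

The prior density ∝ θ^10(1−θ)^9 is the kernel of Beta(11, 10).
Data: 3 successes in 29 trials. The binomial likelihood contributes θ^3(1−θ)^26, so the posterior is Beta(11+3, 10+26) = Beta(14, 36).
For Beta(a, b) with a, b > 1 the mode is (a−1)/(a+b−2) = 13/48 ≈ 0.271.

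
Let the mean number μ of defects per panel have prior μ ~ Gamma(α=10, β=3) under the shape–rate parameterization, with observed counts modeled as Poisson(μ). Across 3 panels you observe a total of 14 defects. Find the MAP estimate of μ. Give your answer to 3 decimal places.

Σxᵢ = 14, n = 3.
Posterior ∝ μ^9e^(−3μ) · μ^14e^(−3μ) = μ^23e^(−6μ), i.e. Gamma(shape=24, rate=6).
The mode of a Gamma(a, b) with a ≥ 1 (shape–rate) is (a−1)/b = 23/6 ≈ 3.833.

μ̂_MAP = 3.833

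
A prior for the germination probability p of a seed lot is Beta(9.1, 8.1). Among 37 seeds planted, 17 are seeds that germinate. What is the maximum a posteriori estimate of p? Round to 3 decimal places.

Prior: Beta(9.1, 8.1).
Data: 17 successes in 37 trials. The binomial likelihood contributes p^17(1−p)^20, so the posterior is Beta(9.1+17, 8.1+20) = Beta(26.1, 28.1).
For Beta(a, b) with a, b > 1 the mode is (a−1)/(a+b−2) = 25.1/52.2 ≈ 0.481.

p̂_MAP = 0.481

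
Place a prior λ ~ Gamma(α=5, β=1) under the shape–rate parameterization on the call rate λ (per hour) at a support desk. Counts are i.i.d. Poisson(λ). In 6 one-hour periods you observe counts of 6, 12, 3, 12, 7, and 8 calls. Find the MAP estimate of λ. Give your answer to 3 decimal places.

λ̂_MAP = 7.429

Σxᵢ = 6+12+3+12+7+8 = 48, with n = 6.
Posterior ∝ λ^4e^(−1λ) · λ^48e^(−6λ) = λ^52e^(−7λ), i.e. Gamma(shape=53, rate=7).
The mode of a Gamma(a, b) with a ≥ 1 (shape–rate) is (a−1)/b = 52/7 ≈ 7.429.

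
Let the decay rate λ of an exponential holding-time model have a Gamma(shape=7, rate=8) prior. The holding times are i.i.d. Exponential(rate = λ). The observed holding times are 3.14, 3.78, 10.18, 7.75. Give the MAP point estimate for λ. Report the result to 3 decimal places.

The Exponential(rate=λ) likelihood is ∝ λ^n e^(−λΣtᵢ). Here n = 4 and Σtᵢ = 3.14 + 3.78 + 10.18 + 7.75 = 24.85.
Posterior ∝ λ^6e^(−8λ) · λ^4e^(−24.85λ) = λ^10e^(−32.85λ), i.e. Gamma(11, 32.85).
Mode = (a−1)/b = 10/32.85 ≈ 0.304.

λ̂_MAP = 0.304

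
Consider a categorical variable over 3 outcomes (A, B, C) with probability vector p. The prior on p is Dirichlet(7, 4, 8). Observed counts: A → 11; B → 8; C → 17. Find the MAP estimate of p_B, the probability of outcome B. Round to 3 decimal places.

The posterior is Dirichlet(αᵢ + nᵢ) = Dirichlet(18, 12, 25).
For a Dirichlet(a₁,…,a_K) with all aᵢ > 1, the mode has j-th component (aⱼ − 1)/(Σaᵢ − K).
Here Σaᵢ = 55 and K = 3, so p_B = (12 − 1)/(55 − 3) = 11/52 ≈ 0.212.

MAP estimate of p_B = 0.212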